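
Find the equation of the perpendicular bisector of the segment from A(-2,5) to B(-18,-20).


Midpoint = (-10, -7.5)
Slope of AB = dy/dx = -25/(-16) = 1.5625
Perp slope = -dx/dy = -16/25 = -0.6400
b = My - (perp slope)*Mx = -7.5 + (-16*(-10))/(-25) = -7.5 - 6.4000 = -13.9000

y = -0.6400x - 13.9000


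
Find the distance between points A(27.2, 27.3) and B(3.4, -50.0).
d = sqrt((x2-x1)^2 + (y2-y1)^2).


dx = 3.4 - 27.2 = -23.8
dy = -50.0 - 27.3 = -77.3
d = sqrt(566.44 + 5975.29) = sqrt(6541.73) = 80.8810

80.8810


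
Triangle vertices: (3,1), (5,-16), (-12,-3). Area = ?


3*(-16+ 3) = -39
5*(-3-1) = -20
-12*(1+ 16) = -204
sum = -263
Area = |-263|/2 = 131.5000

131.5000 sq units


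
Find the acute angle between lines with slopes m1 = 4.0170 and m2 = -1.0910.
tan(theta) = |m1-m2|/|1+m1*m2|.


m1-m2 = 5.108
1+m1*m2 = -3.382547
tan(theta) = |5.108/(-3.382547)| = 1.510105
theta = arctan(|5.108/(-3.382547)|) = 56.4872 degrees (acute angle)

56.4872 degrees


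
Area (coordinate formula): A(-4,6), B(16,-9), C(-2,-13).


-4*(-9+ 13) = -16
16*(-13-6) = -304
-2*(6+ 9) = -30
sum = -350
Area = |-350|/2 = 175.0000

175.0000 sq units


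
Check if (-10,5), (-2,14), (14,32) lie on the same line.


-10*(14-32) - 2*(32-5) + 14*(5-14)
= 180 - 54 - 126 = 0

Yes, collinear (determinant = 0)


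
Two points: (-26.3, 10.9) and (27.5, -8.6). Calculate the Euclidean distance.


dx = 27.5 + 26.3 = 53.8
dy = -8.6 - 10.9 = -19.5
d = sqrt(2894.44 + 380.25) = sqrt(3274.69) = 57.2249

57.2249


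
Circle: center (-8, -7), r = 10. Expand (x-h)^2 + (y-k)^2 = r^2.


(x+ 8)^2 + (y+ 7)^2 = 10^2
D = -2h = 16, E = -2k = 14
F = h^2+k^2-r^2 = 64+49-100 = 13

x^2 + y^2 + 16x + 14y + 13 = 0


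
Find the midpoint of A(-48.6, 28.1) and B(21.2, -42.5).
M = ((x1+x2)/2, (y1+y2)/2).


Mx = (-48.6 + 21.2)/2 = -27.4/2 = -13.7000
My = (28.1 - 42.5)/2 = -14.4/2 = -7.2000

(-13.7000, -7.2000)


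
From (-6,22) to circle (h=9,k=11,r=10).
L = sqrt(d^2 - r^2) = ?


d = sqrt((-6-9)^2 + (22-11)^2) = sqrt(225+121) = 18.6011
L = sqrt(346.0000 - 100) = sqrt(246.0000) = 15.6844

15.6844


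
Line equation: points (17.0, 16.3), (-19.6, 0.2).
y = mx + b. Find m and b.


m = (-16.1)/(-36.6) = 0.4399
b = y1 - m*x1 = 16.3 - (-16.1*17.0)/(-36.6) = 16.3 - 7.4781 = 8.8219

y = 0.4399x + 8.8219


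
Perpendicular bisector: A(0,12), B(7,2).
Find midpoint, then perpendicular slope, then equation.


Midpoint = (3.5, 7)
Slope of AB = dy/dx = -10/7 = -1.4286
Perp slope = -dx/dy = 7/10 = 0.7000
b = My - (perp slope)*Mx = 7 + (7*3.5)/(-10) = 7 - 2.4500 = 4.5500

y = 0.7000x + 4.5500


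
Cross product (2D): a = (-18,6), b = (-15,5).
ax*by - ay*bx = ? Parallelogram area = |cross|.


cross = -18*5 - 6*(-15) = -90 + 90 = 0
Parallelogram area = |0| = 0

cross = 0, parallelogram area = 0


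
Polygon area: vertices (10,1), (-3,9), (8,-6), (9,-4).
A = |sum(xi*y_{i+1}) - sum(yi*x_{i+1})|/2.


sum(xi*y_{i+1}) = 10*9 - 3*(-6) + 8*(-4) + 9*1 = 85
sum(yi*x_{i+1}) = 1*(-3) + 9*8 - 6*9 - 4*10 = -25
Area = |85 + 25|/2 = 110/2 = 55.0000

55.0000 sq units


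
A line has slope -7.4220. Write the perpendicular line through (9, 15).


Perpendicular slope = -1/m1 = -1/(-7.4220) = 0.1347
b2 = y0 - m2*x0 = 15 + 9/(-7.4220) = 15 - 1.2126 = 13.7874

y = 0.1347x + 13.7874


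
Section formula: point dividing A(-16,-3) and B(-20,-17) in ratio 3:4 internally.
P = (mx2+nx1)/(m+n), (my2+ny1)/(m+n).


Px = (3*(-20) + 4*(-16))/7 = -124/7 = -17.7143
Py = (3*(-17) + 4*(-3))/7 = -63/7 = -9.0000

P = (-17.7143, -9.0000)


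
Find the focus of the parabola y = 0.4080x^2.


a = 0.4080
4a = 1.6320
focus = (0, 1/1.6320) = (0, 0.6127)

Focus = (0, 0.6127)


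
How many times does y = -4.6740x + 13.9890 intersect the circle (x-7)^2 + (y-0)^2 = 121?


Substitute y = -4.6740x + 13.9890: (x-7)^2 + (-4.6740x+13.9890-0)^2 = 121
Expand to Ax^2 + Bx + C = 0, where b-k = 13.989
A = 1+m^2 = 22.846276
B = 2(m(b-k) - h) = 2(-4.6740*13.989 - 7) = -144.769172
C = h^2 + (b-k)^2 - r^2 = 49 + 195.692121 - 121 = 123.692121
disc = B^2-4AC = 20958.1132 - 11303.6173 = 9654.4959
disc > 0

2 intersection points


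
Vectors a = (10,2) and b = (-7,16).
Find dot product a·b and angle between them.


a·b = 10*(-7) + 2*16 = -70 + 32 = -38
|a| = sqrt(100+4) = 10.1980
|b| = sqrt(49+256) = 17.4642
cos(theta) = -38/(sqrt(104)*sqrt(305)) = -38/sqrt(31720) = -0.213362
theta = arccos(-38/sqrt(31720)) = 102.3194 degrees

a·b = -38, theta = 102.3194 deg


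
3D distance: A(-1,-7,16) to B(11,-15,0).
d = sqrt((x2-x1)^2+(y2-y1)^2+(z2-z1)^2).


dx=12, dy=-8, dz=-16
d = sqrt(144+64+256) = sqrt(464) = 21.5407

21.5407


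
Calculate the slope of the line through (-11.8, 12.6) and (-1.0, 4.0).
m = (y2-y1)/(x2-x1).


dy = 4.0 - 12.6 = -8.6
dx = -1.0 + 11.8 = 10.8
m = -8.6/10.8 = -0.7963

m = -0.7963


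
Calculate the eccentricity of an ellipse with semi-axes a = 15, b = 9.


c = sqrt(225-81) = sqrt(144) = 12.0000
e = c/a = 12/15 = 0.8000

e = 0.8000


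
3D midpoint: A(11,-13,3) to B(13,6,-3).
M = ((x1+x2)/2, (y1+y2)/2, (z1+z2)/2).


Mx = (11+13)/2 = 12.0000
My = (-13+6)/2 = -3.5000
Mz = (3- 3)/2 = 0

M = (12.0000, -3.5000, 0)


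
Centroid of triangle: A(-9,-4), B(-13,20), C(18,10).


Gx = (-9- 13+18)/3 = -4/3 = -1.3333
Gy = (-4+20+10)/3 = 26/3 = 8.6667

G = (-1.3333, 8.6667)


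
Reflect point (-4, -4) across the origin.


Reflection rule for origin: (-x, -y)
(-4, -4) -> (4, 4)

(4, 4)


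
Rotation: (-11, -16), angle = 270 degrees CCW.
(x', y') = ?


cos(270) = 0, sin(270) = -1
x' = -11*0 + 16*(-1) = -16
y' = -11*(-1) - 16*0 = 11

(-16, 11)


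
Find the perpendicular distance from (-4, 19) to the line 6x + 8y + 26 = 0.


|6*(-4) + 8*19 + 26| = |154| = 154
sqrt(36 + 64) = sqrt(100) = 10.0000
d = 154/sqrt(100) = 15.4000

15.4000


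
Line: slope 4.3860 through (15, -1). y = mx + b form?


y + 1 = 4.3860(x - 15)
y = 4.3860x - 1 - 4.3860*15
y = 4.3860x - 66.7900

y = 4.3860x - 66.7900


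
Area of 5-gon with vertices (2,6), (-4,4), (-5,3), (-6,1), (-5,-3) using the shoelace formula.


sum(xi*y_{i+1}) = 2*4 - 4*3 - 5*1 - 6*(-3) - 5*6 = -21
sum(yi*x_{i+1}) = 6*(-4) + 4*(-5) + 3*(-6) + 1*(-5) - 3*2 = -73
Area = |-21 + 73|/2 = 52/2 = 26.0000

26.0000 sq units


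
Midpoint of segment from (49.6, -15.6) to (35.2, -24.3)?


Mx = (49.6 + 35.2)/2 = 84.8/2 = 42.4000
My = (-15.6 - 24.3)/2 = -39.9/2 = -19.9500

(42.4000, -19.9500)


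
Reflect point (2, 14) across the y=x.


Reflection rule for y=x: (y, x)
(2, 14) -> (14, 2)

(14, 2)


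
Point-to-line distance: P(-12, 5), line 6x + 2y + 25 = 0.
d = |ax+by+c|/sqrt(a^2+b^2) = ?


|6*(-12) + 2*5 + 25| = |-37| = 37
sqrt(36 + 4) = sqrt(40) = 6.3246
d = 37/sqrt(40) = 5.8502

5.8502


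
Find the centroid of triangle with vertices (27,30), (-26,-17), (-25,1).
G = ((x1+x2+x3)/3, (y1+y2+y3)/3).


Gx = (27- 26- 25)/3 = -24/3 = -8.0000
Gy = (30- 17+1)/3 = 14/3 = 4.6667

G = (-8.0000, 4.6667)


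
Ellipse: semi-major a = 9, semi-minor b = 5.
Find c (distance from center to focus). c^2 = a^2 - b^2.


c^2 = 9^2 - 5^2 = 81 - 25 = 56
c = sqrt(56) = 7.4833

c = 7.4833


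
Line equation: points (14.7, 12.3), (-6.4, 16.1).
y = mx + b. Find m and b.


m = (3.8)/(-21.1) = -0.1801
b = y1 - m*x1 = 12.3 - (3.8*14.7)/(-21.1) = 12.3 + 2.6474 = 14.9474

y = -0.1801x + 14.9474


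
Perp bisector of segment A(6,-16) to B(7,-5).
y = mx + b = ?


Midpoint = (6.5, -10.5)
Slope of AB = dy/dx = 11/1 = 11.0000
Perp slope = -dx/dy = -1/11 = -0.0909
b = My - (perp slope)*Mx = -10.5 + (1*6.5)/11 = -10.5 + 0.5909 = -9.9091

y = -0.0909x - 9.9091


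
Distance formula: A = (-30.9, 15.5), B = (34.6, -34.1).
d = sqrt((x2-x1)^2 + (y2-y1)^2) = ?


dx = 34.6 + 30.9 = 65.5
dy = -34.1 - 15.5 = -49.6
d = sqrt(4290.25 + 2460.16) = sqrt(6750.41) = 82.1609

82.1609


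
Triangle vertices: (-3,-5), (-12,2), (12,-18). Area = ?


-3*(2+ 18) = -60
-12*(-18+ 5) = 156
12*(-5-2) = -84
sum = 12
Area = |12|/2 = 6.0000

6.0000 sq units


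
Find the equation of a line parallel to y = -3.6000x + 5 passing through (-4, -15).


Parallel lines have equal slopes.
m2 = -3.6000
b2 = -15 + 3.6000*(-4) = -29.4000

y = -3.6000x - 29.4000


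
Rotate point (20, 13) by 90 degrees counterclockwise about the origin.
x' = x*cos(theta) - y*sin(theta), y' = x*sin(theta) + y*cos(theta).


cos(90) = 0, sin(90) = 1
x' = 20*0 - 13*1 = -13
y' = 20*1 + 13*0 = 20

(-13, 20)


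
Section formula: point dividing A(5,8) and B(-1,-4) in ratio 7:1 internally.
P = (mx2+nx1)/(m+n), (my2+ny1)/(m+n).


Px = (7*(-1) + 1*5)/8 = -2/8 = -0.2500
Py = (7*(-4) + 1*8)/8 = -20/8 = -2.5000

P = (-0.2500, -2.5000)


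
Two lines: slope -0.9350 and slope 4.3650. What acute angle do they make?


m1-m2 = -5.3
1+m1*m2 = -3.081275
tan(theta) = |-5.3/(-3.081275)| = 1.720067
theta = arctan(|-5.3/(-3.081275)|) = 59.8275 degrees (acute angle)

59.8275 degrees


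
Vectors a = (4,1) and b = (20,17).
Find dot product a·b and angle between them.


a·b = 4*20 + 1*17 = 80 + 17 = 97
|a| = sqrt(16+1) = 4.1231
|b| = sqrt(400+289) = 26.2488
cos(theta) = 97/(sqrt(17)*sqrt(689)) = 97/sqrt(11713) = 0.896268
theta = arccos(97/sqrt(11713)) = 26.3283 degrees

a·b = 97, theta = 26.3283 deg


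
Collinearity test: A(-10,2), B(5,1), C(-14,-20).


-10*(1+ 20) + 5*(-20-2) - 14*(2-1)
= -210 - 110 - 14 = -334

No, not collinear (determinant = -334)


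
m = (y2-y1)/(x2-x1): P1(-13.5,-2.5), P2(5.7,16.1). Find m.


dy = 16.1 + 2.5 = 18.6
dx = 5.7 + 13.5 = 19.2
m = 18.6/19.2 = 0.9688

m = 0.9688


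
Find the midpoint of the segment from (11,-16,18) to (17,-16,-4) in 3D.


Mx = (11+17)/2 = 14.0000
My = (-16- 16)/2 = -16.0000
Mz = (18- 4)/2 = 7.0000

M = (14.0000, -16.0000, 7.0000)


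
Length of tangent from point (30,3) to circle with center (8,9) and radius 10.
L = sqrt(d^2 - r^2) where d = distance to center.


d = sqrt((30-8)^2 + (3-9)^2) = sqrt(484+36) = 22.8035
L = sqrt(520.0000 - 100) = sqrt(420.0000) = 20.4939

20.4939


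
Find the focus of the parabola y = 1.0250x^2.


a = 1.0250
4a = 4.1000
focus = (0, 1/4.1000) = (0, 0.2439)

Focus = (0, 0.2439)


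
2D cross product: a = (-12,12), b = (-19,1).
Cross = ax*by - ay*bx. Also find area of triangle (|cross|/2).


cross = -12*1 - 12*(-19) = -12 + 228 = 216
Triangle area = |216|/2 = 216/2 = 108.0000

cross = 216, triangle area = 108.0000


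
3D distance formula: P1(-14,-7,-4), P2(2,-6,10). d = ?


dx=16, dy=1, dz=14
d = sqrt(256+1+196) = sqrt(453) = 21.2838

21.2838


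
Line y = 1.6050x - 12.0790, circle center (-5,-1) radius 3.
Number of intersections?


Substitute y = 1.6050x - 12.0790: (x+ 5)^2 + (1.6050x- 12.0790+ 1)^2 = 9
Expand to Ax^2 + Bx + C = 0, where b-k = -11.079
A = 1+m^2 = 3.576025
B = 2(m(b-k) - h) = 2(1.6050*(-11.079) + 5) = -25.56359
C = h^2 + (b-k)^2 - r^2 = 25 + 122.744241 - 9 = 138.744241
disc = B^2-4AC = 653.4971 - 1984.6115 = -1331.1144
disc < 0

0 intersection points


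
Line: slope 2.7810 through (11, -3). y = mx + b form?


y + 3 = 2.7810(x - 11)
y = 2.7810x - 3 - 2.7810*11
y = 2.7810x - 33.5910

y = 2.7810x - 33.5910


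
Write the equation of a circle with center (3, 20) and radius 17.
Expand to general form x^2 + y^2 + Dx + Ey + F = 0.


(x-3)^2 + (y-20)^2 = 17^2
D = -2h = -6, E = -2k = -40
F = h^2+k^2-r^2 = 9+400-289 = 120

x^2 + y^2 - 6x - 40y + 120 = 0


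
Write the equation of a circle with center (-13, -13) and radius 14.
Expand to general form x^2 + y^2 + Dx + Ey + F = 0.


(x+ 13)^2 + (y+ 13)^2 = 14^2
D = -2h = 26, E = -2k = 26
F = h^2+k^2-r^2 = 169+169-196 = 142

x^2 + y^2 + 26x + 26y + 142 = 0


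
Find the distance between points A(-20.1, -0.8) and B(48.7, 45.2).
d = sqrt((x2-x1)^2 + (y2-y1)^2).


dx = 48.7 + 20.1 = 68.8
dy = 45.2 + 0.8 = 46.0
d = sqrt(4733.44 + 2116.0) = sqrt(6849.44) = 82.7613

82.7613


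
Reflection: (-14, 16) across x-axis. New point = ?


Reflection rule for x-axis: (x, -y)
(-14, 16) -> (-14, -16)

(-14, -16)


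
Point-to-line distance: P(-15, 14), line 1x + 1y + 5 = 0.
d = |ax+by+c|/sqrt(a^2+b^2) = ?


|1*(-15) + 1*14 + 5| = |4| = 4
sqrt(1 + 1) = sqrt(2) = 1.4142
d = 4/sqrt(2) = 2.8284

2.8284


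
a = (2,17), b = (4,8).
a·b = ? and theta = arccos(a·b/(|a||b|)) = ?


a·b = 2*4 + 17*8 = 8 + 136 = 144
|a| = sqrt(4+289) = 17.1172
|b| = sqrt(16+64) = 8.9443
cos(theta) = 144/(sqrt(293)*sqrt(80)) = 144/sqrt(23440) = 0.940554
theta = arccos(144/sqrt(23440)) = 19.8552 degrees

a·b = 144, theta = 19.8552 deg


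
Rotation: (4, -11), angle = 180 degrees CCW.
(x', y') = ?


cos(180) = -1, sin(180) = 0
x' = 4*(-1) + 11*0 = -4
y' = 4*0 - 11*(-1) = 11

(-4, 11)


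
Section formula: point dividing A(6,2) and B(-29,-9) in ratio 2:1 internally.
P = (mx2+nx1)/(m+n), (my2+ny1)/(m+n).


Px = (2*(-29) + 1*6)/3 = -52/3 = -17.3333
Py = (2*(-9) + 1*2)/3 = -16/3 = -5.3333

P = (-17.3333, -5.3333)


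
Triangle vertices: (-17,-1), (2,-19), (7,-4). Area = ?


-17*(-19+ 4) = 255
2*(-4+ 1) = -6
7*(-1+ 19) = 126
sum = 375
Area = |375|/2 = 187.5000

187.5000 sq units


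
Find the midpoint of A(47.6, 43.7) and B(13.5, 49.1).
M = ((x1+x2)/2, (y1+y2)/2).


Mx = (47.6 + 13.5)/2 = 61.1/2 = 30.5500
My = (43.7 + 49.1)/2 = 92.8/2 = 46.4000

(30.5500, 46.4000)


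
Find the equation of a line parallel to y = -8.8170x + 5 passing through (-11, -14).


Parallel lines have equal slopes.
m2 = -8.8170
b2 = -14 + 8.8170*(-11) = -110.9870

y = -8.8170x - 110.9870


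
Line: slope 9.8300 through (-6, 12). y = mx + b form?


y - 12 = 9.8300(x + 6)
y = 9.8300x + 12 - 9.8300*(-6)
y = 9.8300x + 70.9800

y = 9.8300x + 70.9800


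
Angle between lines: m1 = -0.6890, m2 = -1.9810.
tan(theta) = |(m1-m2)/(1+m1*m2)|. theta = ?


m1-m2 = 1.292
1+m1*m2 = 2.364909
tan(theta) = |1.292/2.364909| = 0.546321
theta = arctan(|1.292/2.364909|) = 28.6487 degrees (acute angle)

28.6487 degrees


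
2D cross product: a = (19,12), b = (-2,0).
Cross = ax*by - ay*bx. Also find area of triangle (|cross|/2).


cross = 19*0 - 12*(-2) = 0 + 24 = 24
Triangle area = |24|/2 = 24/2 = 12.0000

cross = 24, triangle area = 12.0000


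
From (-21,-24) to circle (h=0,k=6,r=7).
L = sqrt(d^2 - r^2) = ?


d = sqrt((-21-0)^2 + (-24-6)^2) = sqrt(441+900) = 36.6197
L = sqrt(1341.0000 - 49) = sqrt(1292.0000) = 35.9444

35.9444


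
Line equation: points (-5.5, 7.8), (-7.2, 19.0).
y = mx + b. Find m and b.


m = (11.2)/(-1.7) = -6.5882
b = y1 - m*x1 = 7.8 - (11.2*(-5.5))/(-1.7) = 7.8 - 36.2353 = -28.4353

y = -6.5882x - 28.4353


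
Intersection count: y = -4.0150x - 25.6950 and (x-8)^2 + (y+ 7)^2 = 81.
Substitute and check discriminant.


Substitute y = -4.0150x - 25.6950: (x-8)^2 + (-4.0150x- 25.6950+ 7)^2 = 81
Expand to Ax^2 + Bx + C = 0, where b-k = -18.695
A = 1+m^2 = 17.120225
B = 2(m(b-k) - h) = 2(-4.0150*(-18.695) - 8) = 134.12085
C = h^2 + (b-k)^2 - r^2 = 64 + 349.503025 - 81 = 332.503025
disc = B^2-4AC = 17988.4024 - 22770.1064 = -4781.7040
disc < 0

0 intersection points


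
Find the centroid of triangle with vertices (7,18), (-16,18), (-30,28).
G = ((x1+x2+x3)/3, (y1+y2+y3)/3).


Gx = (7- 16- 30)/3 = -39/3 = -13.0000
Gy = (18+18+28)/3 = 64/3 = 21.3333

G = (-13.0000, 21.3333)


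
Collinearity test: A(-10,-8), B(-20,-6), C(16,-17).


-10*(-6+ 17) - 20*(-17+ 8) + 16*(-8+ 6)
= -110 + 180 - 32 = 38

No, not collinear (determinant = 38)


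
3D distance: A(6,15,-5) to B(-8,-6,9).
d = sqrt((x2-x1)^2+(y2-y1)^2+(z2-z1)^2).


dx=-14, dy=-21, dz=14
d = sqrt(196+441+196) = sqrt(833) = 28.8617

28.8617


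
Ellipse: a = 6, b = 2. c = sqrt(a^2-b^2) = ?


c^2 = 6^2 - 2^2 = 36 - 4 = 32
c = sqrt(32) = 5.6569

c = 5.6569


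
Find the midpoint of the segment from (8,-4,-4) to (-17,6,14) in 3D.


Mx = (8- 17)/2 = -4.5000
My = (-4+6)/2 = 1.0000
Mz = (-4+14)/2 = 5.0000

M = (-4.5000, 1.0000, 5.0000)


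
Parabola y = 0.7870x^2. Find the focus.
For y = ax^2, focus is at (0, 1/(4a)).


a = 0.7870
4a = 3.1480
focus = (0, 1/3.1480) = (0, 0.3177)

Focus = (0, 0.3177)


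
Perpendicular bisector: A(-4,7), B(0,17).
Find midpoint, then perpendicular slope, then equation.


Midpoint = (-2, 12)
Slope of AB = dy/dx = 10/4 = 2.5000
Perp slope = -dx/dy = -4/10 = -0.4000
b = My - (perp slope)*Mx = 12 + (4*(-2))/10 = 12 - 0.8000 = 11.2000

y = -0.4000x + 11.2000


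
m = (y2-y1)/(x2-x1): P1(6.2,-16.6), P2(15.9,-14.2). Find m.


dy = -14.2 + 16.6 = 2.4
dx = 15.9 - 6.2 = 9.7
m = 2.4/9.7 = 0.2474

m = 0.2474


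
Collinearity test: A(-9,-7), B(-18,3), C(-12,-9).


-9*(3+ 9) - 18*(-9+ 7) - 12*(-7-3)
= -108 + 36 + 120 = 48

No, not collinear (determinant = 48)


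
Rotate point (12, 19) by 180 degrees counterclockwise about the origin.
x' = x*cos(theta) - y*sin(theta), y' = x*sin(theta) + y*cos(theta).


cos(180) = -1, sin(180) = 0
x' = 12*(-1) - 19*0 = -12
y' = 12*0 + 19*(-1) = -19

(-12, -19)


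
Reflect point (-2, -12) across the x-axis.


Reflection rule for x-axis: (x, -y)
(-2, -12) -> (-2, 12)

(-2, 12)


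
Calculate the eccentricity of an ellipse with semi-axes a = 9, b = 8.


c = sqrt(81-64) = sqrt(17) = 4.1231
e = c/a = sqrt(17)/9 = 0.4581

e = 0.4581


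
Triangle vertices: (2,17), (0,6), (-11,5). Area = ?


2*(6-5) = 2
0*(5-17) = 0
-11*(17-6) = -121
sum = -119
Area = |-119|/2 = 59.5000

59.5000 sq units


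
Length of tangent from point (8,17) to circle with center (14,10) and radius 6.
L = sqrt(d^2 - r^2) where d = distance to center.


d = sqrt((8-14)^2 + (17-10)^2) = sqrt(36+49) = 9.2195
L = sqrt(85.0000 - 36) = sqrt(49.0000) = 7.0000

7.0000


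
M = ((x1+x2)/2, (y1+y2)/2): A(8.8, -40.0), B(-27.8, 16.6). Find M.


Mx = (8.8 - 27.8)/2 = -19.0/2 = -9.5000
My = (-40.0 + 16.6)/2 = -23.4/2 = -11.7000

(-9.5000, -11.7000)


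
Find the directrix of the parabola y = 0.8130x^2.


a = 0.8130
1/(4a) = 0.3075
directrix: y = -0.3075 = -0.3075

y = -0.3075


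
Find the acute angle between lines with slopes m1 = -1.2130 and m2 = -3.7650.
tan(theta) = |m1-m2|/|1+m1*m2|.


m1-m2 = 2.552
1+m1*m2 = 5.566945
tan(theta) = |2.552/5.566945| = 0.458420
theta = arctan(|2.552/5.566945|) = 24.6277 degrees (acute angle)

24.6277 degrees


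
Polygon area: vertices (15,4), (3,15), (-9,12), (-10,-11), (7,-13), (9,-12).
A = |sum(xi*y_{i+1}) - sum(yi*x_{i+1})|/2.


sum(xi*y_{i+1}) = 15*15 + 3*12 - 9*(-11) - 10*(-13) + 7*(-12) + 9*4 = 442
sum(yi*x_{i+1}) = 4*3 + 15*(-9) + 12*(-10) - 11*7 - 13*9 - 12*15 = -617
Area = |442 + 617|/2 = 1059/2 = 529.5000

529.5000 sq units


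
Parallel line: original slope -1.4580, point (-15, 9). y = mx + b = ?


Parallel lines have equal slopes.
m2 = -1.4580
b2 = 9 + 1.4580*(-15) = -12.8700

y = -1.4580x - 12.8700


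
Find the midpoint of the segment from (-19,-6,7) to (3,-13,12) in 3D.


Mx = (-19+3)/2 = -8.0000
My = (-6- 13)/2 = -9.5000
Mz = (7+12)/2 = 9.5000

M = (-8.0000, -9.5000, 9.5000)


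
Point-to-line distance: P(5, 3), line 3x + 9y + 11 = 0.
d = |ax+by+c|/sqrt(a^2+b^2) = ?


|3*5 + 9*3 + 11| = |53| = 53
sqrt(9 + 81) = sqrt(90) = 9.4868
d = 53/sqrt(90) = 5.5867

5.5867


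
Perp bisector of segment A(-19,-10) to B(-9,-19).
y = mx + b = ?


Midpoint = (-14, -14.5)
Slope of AB = dy/dx = -9/10 = -0.9000
Perp slope = -dx/dy = 10/9 = 1.1111
b = My - (perp slope)*Mx = -14.5 + (10*(-14))/(-9) = -14.5 + 15.5556 = 1.0556

y = 1.1111x + 1.0556


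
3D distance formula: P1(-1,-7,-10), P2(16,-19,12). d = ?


dx=17, dy=-12, dz=22
d = sqrt(289+144+484) = sqrt(917) = 30.2820

30.2820


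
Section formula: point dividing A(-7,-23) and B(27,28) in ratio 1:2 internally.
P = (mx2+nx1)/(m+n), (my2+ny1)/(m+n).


Px = (1*27 + 2*(-7))/3 = 13/3 = 4.3333
Py = (1*28 + 2*(-23))/3 = -18/3 = -6.0000

P = (4.3333, -6.0000)


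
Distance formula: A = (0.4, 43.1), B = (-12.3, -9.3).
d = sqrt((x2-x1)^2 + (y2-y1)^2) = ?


dx = -12.3 - 0.4 = -12.7
dy = -9.3 - 43.1 = -52.4
d = sqrt(161.29 + 2745.76) = sqrt(2907.05) = 53.9171

53.9171


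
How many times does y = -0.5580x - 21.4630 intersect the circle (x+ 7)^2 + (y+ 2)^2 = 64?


Substitute y = -0.5580x - 21.4630: (x+ 7)^2 + (-0.5580x- 21.4630+ 2)^2 = 64
Expand to Ax^2 + Bx + C = 0, where b-k = -19.463
A = 1+m^2 = 1.311364
B = 2(m(b-k) - h) = 2(-0.5580*(-19.463) + 7) = 35.720708
C = h^2 + (b-k)^2 - r^2 = 49 + 378.808369 - 64 = 363.808369
disc = B^2-4AC = 1275.9690 - 1908.3408 = -632.3718
disc < 0

0 intersection points


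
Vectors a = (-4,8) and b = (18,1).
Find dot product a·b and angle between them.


a·b = -4*18 + 8*1 = -72 + 8 = -64
|a| = sqrt(16+64) = 8.9443
|b| = sqrt(324+1) = 18.0278
cos(theta) = -64/(sqrt(80)*sqrt(325)) = -64/sqrt(26000) = -0.396911
theta = arccos(-64/sqrt(26000)) = 113.3852 degrees

a·b = -64, theta = 113.3852 deg


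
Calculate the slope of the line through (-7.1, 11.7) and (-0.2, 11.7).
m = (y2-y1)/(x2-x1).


dy = 11.7 - 11.7 = 0.0
dx = -0.2 + 7.1 = 6.9
m = 0.0/6.9 = 0

m = 0


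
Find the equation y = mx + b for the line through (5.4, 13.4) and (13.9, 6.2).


m = (-7.2)/(8.5) = -0.8471
b = y1 - m*x1 = 13.4 - (-7.2*5.4)/(8.5) = 13.4 + 4.5741 = 17.9741

y = -0.8471x + 17.9741


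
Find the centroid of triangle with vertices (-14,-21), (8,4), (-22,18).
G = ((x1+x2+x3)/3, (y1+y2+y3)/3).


Gx = (-14+8- 22)/3 = -28/3 = -9.3333
Gy = (-21+4+18)/3 = 1/3 = 0.3333

G = (-9.3333, 0.3333)


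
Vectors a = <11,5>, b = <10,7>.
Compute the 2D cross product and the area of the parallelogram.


cross = 11*7 - 5*10 = 77 - 50 = 27
Parallelogram area = |27| = 27

cross = 27, parallelogram area = 27


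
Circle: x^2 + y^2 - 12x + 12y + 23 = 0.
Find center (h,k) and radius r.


h = -D/2 = 12/2 = 6
k = -E/2 = -12/2 = -6
r^2 = h^2 + k^2 - F = 36 + 36 - 23 = 49
r = 7

Center (6, -6), radius = 7


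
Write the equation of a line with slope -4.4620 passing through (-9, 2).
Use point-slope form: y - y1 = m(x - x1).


y - 2 = -4.4620(x + 9)
y = -4.4620x + 2 + 4.4620*(-9)
y = -4.4620x - 38.1580

y = -4.4620x - 38.1580


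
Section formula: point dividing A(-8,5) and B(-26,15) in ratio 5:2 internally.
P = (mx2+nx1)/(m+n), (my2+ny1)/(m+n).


Px = (5*(-26) + 2*(-8))/7 = -146/7 = -20.8571
Py = (5*15 + 2*5)/7 = 85/7 = 12.1429

P = (-20.8571, 12.1429)


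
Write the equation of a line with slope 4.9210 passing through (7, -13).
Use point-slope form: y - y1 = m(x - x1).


y + 13 = 4.9210(x - 7)
y = 4.9210x - 13 - 4.9210*7
y = 4.9210x - 47.4470

y = 4.9210x - 47.4470


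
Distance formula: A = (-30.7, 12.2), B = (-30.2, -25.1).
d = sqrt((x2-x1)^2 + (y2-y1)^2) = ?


dx = -30.2 + 30.7 = 0.5
dy = -25.1 - 12.2 = -37.3
d = sqrt(0.25 + 1391.29) = sqrt(1391.54) = 37.3034

37.3034


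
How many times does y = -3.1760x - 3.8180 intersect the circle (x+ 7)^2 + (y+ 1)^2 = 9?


Substitute y = -3.1760x - 3.8180: (x+ 7)^2 + (-3.1760x- 3.8180+ 1)^2 = 9
Expand to Ax^2 + Bx + C = 0, where b-k = -2.818
A = 1+m^2 = 11.086976
B = 2(m(b-k) - h) = 2(-3.1760*(-2.818) + 7) = 31.899936
C = h^2 + (b-k)^2 - r^2 = 49 + 7.941124 - 9 = 47.941124
disc = B^2-4AC = 1017.6059 - 2126.0884 = -1108.4825
disc < 0

0 intersection points


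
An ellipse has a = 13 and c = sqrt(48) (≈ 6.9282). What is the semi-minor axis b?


b^2 = 13^2 - (sqrt(48))^2 = 169 - 48 = 121
b = sqrt(121) = 11

b = 11


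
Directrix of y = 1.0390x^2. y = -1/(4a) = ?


a = 1.0390
1/(4a) = 0.2406
directrix: y = -0.2406 = -0.2406

y = -0.2406


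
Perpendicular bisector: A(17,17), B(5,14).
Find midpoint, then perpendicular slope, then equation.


Midpoint = (11, 15.5)
Slope of AB = dy/dx = -3/(-12) = 0.2500
Perp slope = -dx/dy = -12/3 = -4.0000
b = My - (perp slope)*Mx = 15.5 + (-12*11)/(-3) = 15.5 + 44.0000 = 59.5000

y = -4.0000x + 59.5000


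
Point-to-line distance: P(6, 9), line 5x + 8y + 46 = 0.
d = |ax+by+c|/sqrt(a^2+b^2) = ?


|5*6 + 8*9 + 46| = |148| = 148
sqrt(25 + 64) = sqrt(89) = 9.4340
d = 148/sqrt(89) = 15.6880

15.6880


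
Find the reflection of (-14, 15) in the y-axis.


Reflection rule for y-axis: (-x, y)
(-14, 15) -> (14, 15)

(14, 15)


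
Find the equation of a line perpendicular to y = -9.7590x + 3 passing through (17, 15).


Perpendicular slope = -1/m1 = -1/(-9.7590) = 0.1025
b2 = y0 - m2*x0 = 15 + 17/(-9.7590) = 15 - 1.7420 = 13.2580

y = 0.1025x + 13.2580


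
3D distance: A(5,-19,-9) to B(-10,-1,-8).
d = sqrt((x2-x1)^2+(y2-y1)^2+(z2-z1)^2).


dx=-15, dy=18, dz=1
d = sqrt(225+324+1) = sqrt(550) = 23.4521

23.4521


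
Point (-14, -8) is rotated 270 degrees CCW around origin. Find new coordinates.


cos(270) = 0, sin(270) = -1
x' = -14*0 + 8*(-1) = -8
y' = -14*(-1) - 8*0 = 14

(-8, 14)


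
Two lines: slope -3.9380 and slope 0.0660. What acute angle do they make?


m1-m2 = -4.004
1+m1*m2 = 0.740092
tan(theta) = |-4.004/0.740092| = 5.410138
theta = arctan(|-4.004/0.740092|) = 79.5277 degrees (acute angle)

79.5277 degrees


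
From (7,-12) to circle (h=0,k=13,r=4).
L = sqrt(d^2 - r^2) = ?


d = sqrt((7-0)^2 + (-12-13)^2) = sqrt(49+625) = 25.9615
L = sqrt(674.0000 - 16) = sqrt(658.0000) = 25.6515

25.6515


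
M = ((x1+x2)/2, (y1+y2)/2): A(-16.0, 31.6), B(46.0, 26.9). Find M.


Mx = (-16.0 + 46.0)/2 = 30.0/2 = 15.0000
My = (31.6 + 26.9)/2 = 58.5/2 = 29.2500

(15.0000, 29.2500)


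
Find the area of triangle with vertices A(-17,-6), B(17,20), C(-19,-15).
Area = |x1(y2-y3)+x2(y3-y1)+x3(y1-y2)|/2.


-17*(20+ 15) = -595
17*(-15+ 6) = -153
-19*(-6-20) = 494
sum = -254
Area = |-254|/2 = 127.0000

127.0000 sq units


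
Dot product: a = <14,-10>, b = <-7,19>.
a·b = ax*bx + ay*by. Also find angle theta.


a·b = 14*(-7) - 10*19 = -98 - 190 = -288
|a| = sqrt(196+100) = 17.2047
|b| = sqrt(49+361) = 20.2485
cos(theta) = -288/(sqrt(296)*sqrt(410)) = -288/sqrt(121360) = -0.826713
theta = arccos(-288/sqrt(121360)) = 145.7625 degrees

a·b = -288, theta = 145.7625 deg


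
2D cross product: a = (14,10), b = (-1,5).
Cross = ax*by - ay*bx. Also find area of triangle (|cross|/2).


cross = 14*5 - 10*(-1) = 70 + 10 = 80
Triangle area = |80|/2 = 80/2 = 40.0000

cross = 80, triangle area = 40.0000


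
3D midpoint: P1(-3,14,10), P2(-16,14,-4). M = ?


Mx = (-3- 16)/2 = -9.5000
My = (14+14)/2 = 14.0000
Mz = (10- 4)/2 = 3.0000

M = (-9.5000, 14.0000, 3.0000)


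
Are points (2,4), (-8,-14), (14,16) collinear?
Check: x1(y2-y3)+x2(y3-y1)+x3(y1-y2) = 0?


2*(-14-16) - 8*(16-4) + 14*(4+ 14)
= -60 - 96 + 252 = 96

No, not collinear (determinant = 96)


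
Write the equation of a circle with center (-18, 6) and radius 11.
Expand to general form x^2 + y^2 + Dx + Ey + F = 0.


(x+ 18)^2 + (y-6)^2 = 11^2
D = -2h = 36, E = -2k = -12
F = h^2+k^2-r^2 = 324+36-121 = 239

x^2 + y^2 + 36x - 12y + 239 = 0


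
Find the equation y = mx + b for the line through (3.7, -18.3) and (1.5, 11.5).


m = (29.8)/(-2.2) = -13.5455
b = y1 - m*x1 = -18.3 - (29.8*3.7)/(-2.2) = -18.3 + 50.1182 = 31.8182

y = -13.5455x + 31.8182


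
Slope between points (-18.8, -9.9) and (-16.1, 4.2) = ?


dy = 4.2 + 9.9 = 14.1
dx = -16.1 + 18.8 = 2.7
m = 14.1/2.7 = 5.2222

m = 5.2222


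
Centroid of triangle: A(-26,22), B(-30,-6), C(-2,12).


Gx = (-26- 30- 2)/3 = -58/3 = -19.3333
Gy = (22- 6+12)/3 = 28/3 = 9.3333

G = (-19.3333, 9.3333)


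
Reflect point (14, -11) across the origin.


Reflection rule for origin: (-x, -y)
(14, -11) -> (-14, 11)

(-14, 11)


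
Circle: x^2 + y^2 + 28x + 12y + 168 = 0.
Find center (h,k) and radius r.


h = -D/2 = -28/2 = -14
k = -E/2 = -12/2 = -6
r^2 = h^2 + k^2 - F = 196 + 36 - 168 = 64
r = 8

Center (-14, -6), radius = 8


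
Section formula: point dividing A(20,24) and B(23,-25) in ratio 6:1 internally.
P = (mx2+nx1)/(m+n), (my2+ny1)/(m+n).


Px = (6*23 + 1*20)/7 = 158/7 = 22.5714
Py = (6*(-25) + 1*24)/7 = -126/7 = -18.0000

P = (22.5714, -18.0000)


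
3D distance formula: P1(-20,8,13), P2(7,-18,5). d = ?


dx=27, dy=-26, dz=-8
d = sqrt(729+676+64) = sqrt(1469) = 38.3275

38.3275


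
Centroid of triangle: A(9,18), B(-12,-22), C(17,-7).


Gx = (9- 12+17)/3 = 14/3 = 4.6667
Gy = (18- 22- 7)/3 = -11/3 = -3.6667

G = (4.6667, -3.6667)


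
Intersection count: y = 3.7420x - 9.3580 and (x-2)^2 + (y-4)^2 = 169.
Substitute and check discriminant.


Substitute y = 3.7420x - 9.3580: (x-2)^2 + (3.7420x- 9.3580-4)^2 = 169
Expand to Ax^2 + Bx + C = 0, where b-k = -13.358
A = 1+m^2 = 15.002564
B = 2(m(b-k) - h) = 2(3.7420*(-13.358) - 2) = -103.971272
C = h^2 + (b-k)^2 - r^2 = 4 + 178.436164 - 169 = 13.436164
disc = B^2-4AC = 10810.0254 - 806.3076 = 10003.7178
disc > 0

2 intersection points


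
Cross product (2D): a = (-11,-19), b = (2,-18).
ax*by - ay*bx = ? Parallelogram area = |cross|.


cross = -11*(-18) + 19*2 = 198 + 38 = 236
Parallelogram area = |236| = 236

cross = 236, parallelogram area = 236


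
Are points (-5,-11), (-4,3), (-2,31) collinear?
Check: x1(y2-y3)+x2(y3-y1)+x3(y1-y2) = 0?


-5*(3-31) - 4*(31+ 11) - 2*(-11-3)
= 140 - 168 + 28 = 0

Yes, collinear (determinant = 0)


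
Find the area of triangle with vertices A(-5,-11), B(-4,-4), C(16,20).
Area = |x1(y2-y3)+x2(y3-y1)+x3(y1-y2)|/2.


-5*(-4-20) = 120
-4*(20+ 11) = -124
16*(-11+ 4) = -112
sum = -116
Area = |-116|/2 = 58.0000

58.0000 sq units


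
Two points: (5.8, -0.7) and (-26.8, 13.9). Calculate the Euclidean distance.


dx = -26.8 - 5.8 = -32.6
dy = 13.9 + 0.7 = 14.6
d = sqrt(1062.76 + 213.16) = sqrt(1275.92) = 35.7200

35.7200


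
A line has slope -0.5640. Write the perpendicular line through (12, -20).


Perpendicular slope = -1/m1 = -1/(-0.5640) = 1.7730
b2 = y0 - m2*x0 = -20 + 12/(-0.5640) = -20 - 21.2766 = -41.2766

y = 1.7730x - 41.2766


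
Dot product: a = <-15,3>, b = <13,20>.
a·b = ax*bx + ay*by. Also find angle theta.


a·b = -15*13 + 3*20 = -195 + 60 = -135
|a| = sqrt(225+9) = 15.2971
|b| = sqrt(169+400) = 23.8537
cos(theta) = -135/(sqrt(234)*sqrt(569)) = -135/sqrt(133146) = -0.369973
theta = arccos(-135/sqrt(133146)) = 111.7139 degrees

a·b = -135, theta = 111.7139 deg


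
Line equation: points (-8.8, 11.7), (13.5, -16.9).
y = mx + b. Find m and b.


m = (-28.6)/(22.3) = -1.2825
b = y1 - m*x1 = 11.7 - (-28.6*(-8.8))/(22.3) = 11.7 - 11.2861 = 0.4139

y = -1.2825x + 0.4139


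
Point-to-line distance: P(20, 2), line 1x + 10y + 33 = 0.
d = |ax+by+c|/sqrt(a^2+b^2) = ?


|1*20 + 10*2 + 33| = |73| = 73
sqrt(1 + 100) = sqrt(101) = 10.0499
d = 73/sqrt(101) = 7.2638

7.2638


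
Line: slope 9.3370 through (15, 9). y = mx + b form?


y - 9 = 9.3370(x - 15)
y = 9.3370x + 9 - 9.3370*15
y = 9.3370x - 131.0550

y = 9.3370x - 131.0550


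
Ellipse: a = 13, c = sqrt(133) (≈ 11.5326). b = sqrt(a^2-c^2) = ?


b^2 = 13^2 - (sqrt(133))^2 = 169 - 133 = 36
b = sqrt(36) = 6

b = 6


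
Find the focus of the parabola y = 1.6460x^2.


a = 1.6460
4a = 6.5840
focus = (0, 1/6.5840) = (0, 0.1519)

Focus = (0, 0.1519)


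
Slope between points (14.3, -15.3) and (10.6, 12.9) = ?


dy = 12.9 + 15.3 = 28.2
dx = 10.6 - 14.3 = -3.7
m = 28.2/(-3.7) = -7.6216

m = -7.6216


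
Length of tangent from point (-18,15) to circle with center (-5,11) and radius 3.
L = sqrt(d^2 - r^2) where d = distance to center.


d = sqrt((-18+ 5)^2 + (15-11)^2) = sqrt(169+16) = 13.6015
L = sqrt(185.0000 - 9) = sqrt(176.0000) = 13.2665

13.2665


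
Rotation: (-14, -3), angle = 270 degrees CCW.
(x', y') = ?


cos(270) = 0, sin(270) = -1
x' = -14*0 + 3*(-1) = -3
y' = -14*(-1) - 3*0 = 14

(-3, 14)


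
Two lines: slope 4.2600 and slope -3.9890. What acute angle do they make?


m1-m2 = 8.249
1+m1*m2 = -15.99314
tan(theta) = |8.249/(-15.99314)| = 0.515784
theta = arctan(|8.249/(-15.99314)|) = 27.2839 degrees (acute angle)

27.2839 degrees


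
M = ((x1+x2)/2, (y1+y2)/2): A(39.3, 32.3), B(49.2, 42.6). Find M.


Mx = (39.3 + 49.2)/2 = 88.5/2 = 44.2500
My = (32.3 + 42.6)/2 = 74.9/2 = 37.4500

(44.2500, 37.4500)


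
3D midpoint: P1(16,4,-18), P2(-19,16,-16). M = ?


Mx = (16- 19)/2 = -1.5000
My = (4+16)/2 = 10.0000
Mz = (-18- 16)/2 = -17.0000

M = (-1.5000, 10.0000, -17.0000)


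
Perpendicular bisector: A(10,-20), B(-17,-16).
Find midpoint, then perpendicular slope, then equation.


Midpoint = (-3.5, -18)
Slope of AB = dy/dx = 4/(-27) = -0.1481
Perp slope = -dx/dy = 27/4 = 6.7500
b = My - (perp slope)*Mx = -18 + (-27*(-3.5))/4 = -18 + 23.6250 = 5.6250

y = 6.7500x + 5.6250


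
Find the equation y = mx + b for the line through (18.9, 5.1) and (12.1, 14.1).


m = (9.0)/(-6.8) = -1.3235
b = y1 - m*x1 = 5.1 - (9.0*18.9)/(-6.8) = 5.1 + 25.0147 = 30.1147

y = -1.3235x + 30.1147


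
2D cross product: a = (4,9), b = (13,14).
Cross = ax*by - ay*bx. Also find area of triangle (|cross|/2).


cross = 4*14 - 9*13 = 56 - 117 = -61
Triangle area = |-61|/2 = 61/2 = 30.5000

cross = -61, triangle area = 30.5000


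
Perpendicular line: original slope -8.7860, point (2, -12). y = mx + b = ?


Perpendicular slope = -1/m1 = -1/(-8.7860) = 0.1138
b2 = y0 - m2*x0 = -12 + 2/(-8.7860) = -12 - 0.2276 = -12.2276

y = 0.1138x - 12.2276


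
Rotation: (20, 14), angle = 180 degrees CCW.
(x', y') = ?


cos(180) = -1, sin(180) = 0
x' = 20*(-1) - 14*0 = -20
y' = 20*0 + 14*(-1) = -14

(-20, -14)


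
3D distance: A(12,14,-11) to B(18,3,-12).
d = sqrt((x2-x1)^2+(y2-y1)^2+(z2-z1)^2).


dx=6, dy=-11, dz=-1
d = sqrt(36+121+1) = sqrt(158) = 12.5698

12.5698


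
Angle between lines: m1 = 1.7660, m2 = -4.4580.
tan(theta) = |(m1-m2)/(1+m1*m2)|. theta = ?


m1-m2 = 6.224
1+m1*m2 = -6.872828
tan(theta) = |6.224/(-6.872828)| = 0.905595
theta = arctan(|6.224/(-6.872828)|) = 42.1638 degrees (acute angle)

42.1638 degrees


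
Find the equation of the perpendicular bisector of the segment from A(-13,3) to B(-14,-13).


Midpoint = (-13.5, -5)
Slope of AB = dy/dx = -16/(-1) = 16.0000
Perp slope = -dx/dy = -1/16 = -0.0625
b = My - (perp slope)*Mx = -5 + (-1*(-13.5))/(-16) = -5 - 0.8438 = -5.8438

y = -0.0625x - 5.8438


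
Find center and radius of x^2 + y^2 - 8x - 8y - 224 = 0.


h = -D/2 = 8/2 = 4
k = -E/2 = 8/2 = 4
r^2 = h^2 + k^2 - F = 16 + 16 + 224 = 256
r = 16

Center (4, 4), radius = 16


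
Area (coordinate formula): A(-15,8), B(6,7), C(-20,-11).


-15*(7+ 11) = -270
6*(-11-8) = -114
-20*(8-7) = -20
sum = -404
Area = |-404|/2 = 202.0000

202.0000 sq units


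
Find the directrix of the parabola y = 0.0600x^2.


a = 0.0600
1/(4a) = 4.1667
directrix: y = -4.1667 = -4.1667

y = -4.1667


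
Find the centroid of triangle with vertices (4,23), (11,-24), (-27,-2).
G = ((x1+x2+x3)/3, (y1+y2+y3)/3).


Gx = (4+11- 27)/3 = -12/3 = -4.0000
Gy = (23- 24- 2)/3 = -3/3 = -1.0000

G = (-4.0000, -1.0000)


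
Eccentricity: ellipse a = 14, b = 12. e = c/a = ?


c = sqrt(196-144) = sqrt(52) = 7.2111
e = c/a = sqrt(52)/14 = 0.5151

e = 0.5151


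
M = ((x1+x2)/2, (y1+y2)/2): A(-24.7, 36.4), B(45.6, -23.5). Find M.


Mx = (-24.7 + 45.6)/2 = 20.9/2 = 10.4500
My = (36.4 - 23.5)/2 = 12.9/2 = 6.4500

(10.4500, 6.4500)


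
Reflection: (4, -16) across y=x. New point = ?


Reflection rule for y=x: (y, x)
(4, -16) -> (-16, 4)

(-16, 4)


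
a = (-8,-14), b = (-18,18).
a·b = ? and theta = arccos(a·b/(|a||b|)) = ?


a·b = -8*(-18) - 14*18 = 144 - 252 = -108
|a| = sqrt(64+196) = 16.1245
|b| = sqrt(324+324) = 25.4558
cos(theta) = -108/(sqrt(260)*sqrt(648)) = -108/sqrt(168480) = -0.263117
theta = arccos(-108/sqrt(168480)) = 105.2551 degrees

a·b = -108, theta = 105.2551 deg


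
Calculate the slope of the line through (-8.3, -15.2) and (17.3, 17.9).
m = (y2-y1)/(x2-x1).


dy = 17.9 + 15.2 = 33.1
dx = 17.3 + 8.3 = 25.6
m = 33.1/25.6 = 1.2930

m = 1.2930


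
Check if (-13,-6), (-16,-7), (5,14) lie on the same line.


-13*(-7-14) - 16*(14+ 6) + 5*(-6+ 7)
= 273 - 320 + 5 = -42

No, not collinear (determinant = -42)


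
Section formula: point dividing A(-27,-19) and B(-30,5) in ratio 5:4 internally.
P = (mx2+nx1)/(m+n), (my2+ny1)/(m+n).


Px = (5*(-30) + 4*(-27))/9 = -258/9 = -28.6667
Py = (5*5 + 4*(-19))/9 = -51/9 = -5.6667

P = (-28.6667, -5.6667)


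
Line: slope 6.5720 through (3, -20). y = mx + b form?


y + 20 = 6.5720(x - 3)
y = 6.5720x - 20 - 6.5720*3
y = 6.5720x - 39.7160

y = 6.5720x - 39.7160


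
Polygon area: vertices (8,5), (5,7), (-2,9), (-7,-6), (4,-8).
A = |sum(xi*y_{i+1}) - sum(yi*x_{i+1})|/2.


sum(xi*y_{i+1}) = 8*7 + 5*9 - 2*(-6) - 7*(-8) + 4*5 = 189
sum(yi*x_{i+1}) = 5*5 + 7*(-2) + 9*(-7) - 6*4 - 8*8 = -140
Area = |189 + 140|/2 = 329/2 = 164.5000

164.5000 sq units


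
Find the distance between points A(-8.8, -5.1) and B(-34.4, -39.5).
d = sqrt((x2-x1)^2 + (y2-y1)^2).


dx = -34.4 + 8.8 = -25.6
dy = -39.5 + 5.1 = -34.4
d = sqrt(655.36 + 1183.36) = sqrt(1838.72) = 42.8803

42.8803


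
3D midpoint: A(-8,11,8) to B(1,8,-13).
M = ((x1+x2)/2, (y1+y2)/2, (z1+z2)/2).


Mx = (-8+1)/2 = -3.5000
My = (11+8)/2 = 9.5000
Mz = (8- 13)/2 = -2.5000

M = (-3.5000, 9.5000, -2.5000)


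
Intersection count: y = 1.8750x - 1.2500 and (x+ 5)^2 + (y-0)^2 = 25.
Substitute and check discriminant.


Substitute y = 1.8750x - 1.2500: (x+ 5)^2 + (1.8750x- 1.2500-0)^2 = 25
Expand to Ax^2 + Bx + C = 0, where b-k = -1.25
A = 1+m^2 = 4.515625
B = 2(m(b-k) - h) = 2(1.8750*(-1.25) + 5) = 5.3125
C = h^2 + (b-k)^2 - r^2 = 25 + 1.5625 - 25 = 1.5625
disc = B^2-4AC = 28.2227 - 28.2227 = 0
disc = 0

1 intersection point (tangent)


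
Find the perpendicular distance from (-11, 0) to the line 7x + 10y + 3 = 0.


|7*(-11) + 10*0 + 3| = |-74| = 74
sqrt(49 + 100) = sqrt(149) = 12.2066
d = 74/sqrt(149) = 6.0623

6.0623


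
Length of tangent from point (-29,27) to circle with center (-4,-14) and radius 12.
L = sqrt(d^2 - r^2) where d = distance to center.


d = sqrt((-29+ 4)^2 + (27+ 14)^2) = sqrt(625+1681) = 48.0208
L = sqrt(2306.0000 - 144) = sqrt(2162.0000) = 46.4973

46.4973


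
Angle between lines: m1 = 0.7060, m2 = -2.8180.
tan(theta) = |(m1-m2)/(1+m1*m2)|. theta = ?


m1-m2 = 3.524
1+m1*m2 = -0.989508
tan(theta) = |3.524/(-0.989508)| = 3.561366
theta = arctan(|3.524/(-0.989508)|) = 74.3157 degrees (acute angle)

74.3157 degrees


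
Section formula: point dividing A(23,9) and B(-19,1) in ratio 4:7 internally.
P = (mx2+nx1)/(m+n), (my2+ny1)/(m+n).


Px = (4*(-19) + 7*23)/11 = 85/11 = 7.7273
Py = (4*1 + 7*9)/11 = 67/11 = 6.0909

P = (7.7273, 6.0909)


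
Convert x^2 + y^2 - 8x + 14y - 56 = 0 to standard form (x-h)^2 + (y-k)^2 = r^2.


h = -D/2 = 8/2 = 4
k = -E/2 = -14/2 = -7
r^2 = h^2 + k^2 - F = 16 + 49 + 56 = 121
r = 11

Center (4, -7), radius = 11


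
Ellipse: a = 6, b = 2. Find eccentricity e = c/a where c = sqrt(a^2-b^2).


c = sqrt(36-4) = sqrt(32) = 5.6569
e = c/a = sqrt(32)/6 = 0.9428

e = 0.9428


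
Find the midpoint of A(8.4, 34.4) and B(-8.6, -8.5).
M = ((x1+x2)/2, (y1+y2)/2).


Mx = (8.4 - 8.6)/2 = -0.2/2 = -0.1000
My = (34.4 - 8.5)/2 = 25.9/2 = 12.9500

(-0.1000, 12.9500)


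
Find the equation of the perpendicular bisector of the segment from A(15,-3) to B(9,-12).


Midpoint = (12, -7.5)
Slope of AB = dy/dx = -9/(-6) = 1.5000
Perp slope = -dx/dy = -6/9 = -0.6667
b = My - (perp slope)*Mx = -7.5 + (-6*12)/(-9) = -7.5 + 8.0000 = 0.5000

y = -0.6667x + 0.5000


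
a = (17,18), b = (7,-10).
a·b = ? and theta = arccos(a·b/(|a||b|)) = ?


a·b = 17*7 + 18*(-10) = 119 - 180 = -61
|a| = sqrt(289+324) = 24.7588
|b| = sqrt(49+100) = 12.2066
cos(theta) = -61/(sqrt(613)*sqrt(149)) = -61/sqrt(91337) = -0.201840
theta = arccos(-61/sqrt(91337)) = 101.6446 degrees

a·b = -61, theta = 101.6446 deg


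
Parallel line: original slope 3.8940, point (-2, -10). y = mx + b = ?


Parallel lines have equal slopes.
m2 = 3.8940
b2 = -10 - 3.8940*(-2) = -2.2120

y = 3.8940x - 2.2120
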